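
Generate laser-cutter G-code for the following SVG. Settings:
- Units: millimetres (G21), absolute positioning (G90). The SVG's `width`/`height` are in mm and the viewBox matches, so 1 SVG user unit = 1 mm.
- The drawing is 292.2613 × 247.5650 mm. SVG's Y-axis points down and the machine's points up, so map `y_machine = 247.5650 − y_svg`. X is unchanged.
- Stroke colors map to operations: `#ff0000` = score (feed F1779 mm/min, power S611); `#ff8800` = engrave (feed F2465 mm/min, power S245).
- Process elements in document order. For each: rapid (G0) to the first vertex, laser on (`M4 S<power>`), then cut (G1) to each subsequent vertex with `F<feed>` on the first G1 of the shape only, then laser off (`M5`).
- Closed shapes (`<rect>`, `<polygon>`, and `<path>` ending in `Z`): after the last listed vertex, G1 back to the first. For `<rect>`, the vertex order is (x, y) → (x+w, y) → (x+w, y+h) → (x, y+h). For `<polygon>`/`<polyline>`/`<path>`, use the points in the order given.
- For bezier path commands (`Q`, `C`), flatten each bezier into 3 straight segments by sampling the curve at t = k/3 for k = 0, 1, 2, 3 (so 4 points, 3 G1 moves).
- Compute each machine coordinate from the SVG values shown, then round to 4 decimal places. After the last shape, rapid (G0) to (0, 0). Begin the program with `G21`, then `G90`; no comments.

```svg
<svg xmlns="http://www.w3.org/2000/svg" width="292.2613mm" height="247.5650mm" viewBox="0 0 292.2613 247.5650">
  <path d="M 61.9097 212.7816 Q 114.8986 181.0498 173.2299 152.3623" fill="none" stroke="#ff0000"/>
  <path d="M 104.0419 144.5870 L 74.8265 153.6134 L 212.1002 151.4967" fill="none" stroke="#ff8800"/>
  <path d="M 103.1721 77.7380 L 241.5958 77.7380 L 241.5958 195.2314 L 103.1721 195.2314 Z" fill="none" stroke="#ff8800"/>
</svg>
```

Since the viewBox matches the mm dimensions, user units are millimetres directly. The only transform is the Y-flip y_m = 247.5650 − y_svg.

Shape 1 is a quadratic bezier drawn with `<path>`. Its stroke #ff0000 means score at S611, F1779. After flipping Y the toolpath is (61.9097,34.7834) → (97.8292,55.5997) → (134.9360,75.7394) → (173.2299,95.2027).

Shape 2 is a open polyline drawn with `<path>`. Its stroke #ff8800 means engrave at S245, F2465. After flipping Y the toolpath is (104.0419,102.9780) → (74.8265,93.9516) → (212.1002,96.0683).

Shape 3 is a rectangle drawn with `<path>`. Its stroke #ff8800 means engrave at S245, F2465. After flipping Y the toolpath is (103.1721,169.8270) → (241.5958,169.8270) → (241.5958,52.3336) → (103.1721,52.3336) → (103.1721,169.8270), returning to the start.

G21
G90
G0 X61.9097 Y34.7834
M4 S611
G1 X97.8292 Y55.5997 F1779
G1 X134.9360 Y75.7394
G1 X173.2299 Y95.2027
M5
G0 X104.0419 Y102.9780
M4 S245
G1 X74.8265 Y93.9516 F2465
G1 X212.1002 Y96.0683
M5
G0 X103.1721 Y169.8270
M4 S245
G1 X241.5958 Y169.8270 F2465
G1 X241.5958 Y52.3336
G1 X103.1721 Y52.3336
G1 X103.1721 Y169.8270
M5
G0 X0.0000 Y0.0000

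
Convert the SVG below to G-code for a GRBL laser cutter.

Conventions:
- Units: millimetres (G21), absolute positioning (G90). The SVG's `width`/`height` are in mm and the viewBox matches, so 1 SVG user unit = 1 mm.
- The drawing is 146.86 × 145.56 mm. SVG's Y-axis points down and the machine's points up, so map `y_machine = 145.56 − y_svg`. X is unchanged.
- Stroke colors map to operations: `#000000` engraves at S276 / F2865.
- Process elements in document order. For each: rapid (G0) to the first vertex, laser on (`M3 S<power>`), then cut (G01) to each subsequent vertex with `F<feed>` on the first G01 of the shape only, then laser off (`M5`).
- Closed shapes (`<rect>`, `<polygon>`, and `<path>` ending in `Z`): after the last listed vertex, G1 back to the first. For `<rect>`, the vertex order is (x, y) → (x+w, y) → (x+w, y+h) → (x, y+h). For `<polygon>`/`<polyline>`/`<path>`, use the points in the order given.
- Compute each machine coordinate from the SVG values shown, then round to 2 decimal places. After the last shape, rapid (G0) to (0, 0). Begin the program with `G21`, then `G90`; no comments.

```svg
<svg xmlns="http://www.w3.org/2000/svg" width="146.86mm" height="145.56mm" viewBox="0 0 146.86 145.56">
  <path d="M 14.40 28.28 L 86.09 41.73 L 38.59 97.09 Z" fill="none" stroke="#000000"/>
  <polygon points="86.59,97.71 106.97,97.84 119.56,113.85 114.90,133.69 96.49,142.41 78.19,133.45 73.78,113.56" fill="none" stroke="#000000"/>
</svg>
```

G21
G90
G0 X14.40 Y117.28
M3 S276
G01 X86.09 Y103.83 F2865
G01 X38.59 Y48.47
G01 X14.40 Y117.28
M5
G0 X86.59 Y47.85
M3 S276
G01 X106.97 Y47.72 F2865
G01 X119.56 Y31.71
G01 X114.90 Y11.87
G01 X96.49 Y3.15
G01 X78.19 Y12.11
G01 X73.78 Y32.00
G01 X86.59 Y47.85
M5
G0 X0.00 Y0.00

Since the viewBox matches the mm dimensions, user units are millimetres directly. The only transform is the Y-flip y_m = 145.56 − y_svg.

Shape 1 is a regular polygon drawn with `<path>`. Its stroke #000000 means engrave at S276, F2865. After flipping Y the toolpath is (14.40,117.28) → (86.09,103.83) → (38.59,48.47) → (14.40,117.28), returning to the start.

Shape 2 is a regular polygon drawn with `<polygon>`. Its stroke #000000 means engrave at S276, F2865. After flipping Y the toolpath is (86.59,47.85) → (106.97,47.72) → (119.56,31.71) → (114.90,11.87) → (96.49,3.15) → (78.19,12.11) → (73.78,32.00) → (86.59,47.85), returning to the start.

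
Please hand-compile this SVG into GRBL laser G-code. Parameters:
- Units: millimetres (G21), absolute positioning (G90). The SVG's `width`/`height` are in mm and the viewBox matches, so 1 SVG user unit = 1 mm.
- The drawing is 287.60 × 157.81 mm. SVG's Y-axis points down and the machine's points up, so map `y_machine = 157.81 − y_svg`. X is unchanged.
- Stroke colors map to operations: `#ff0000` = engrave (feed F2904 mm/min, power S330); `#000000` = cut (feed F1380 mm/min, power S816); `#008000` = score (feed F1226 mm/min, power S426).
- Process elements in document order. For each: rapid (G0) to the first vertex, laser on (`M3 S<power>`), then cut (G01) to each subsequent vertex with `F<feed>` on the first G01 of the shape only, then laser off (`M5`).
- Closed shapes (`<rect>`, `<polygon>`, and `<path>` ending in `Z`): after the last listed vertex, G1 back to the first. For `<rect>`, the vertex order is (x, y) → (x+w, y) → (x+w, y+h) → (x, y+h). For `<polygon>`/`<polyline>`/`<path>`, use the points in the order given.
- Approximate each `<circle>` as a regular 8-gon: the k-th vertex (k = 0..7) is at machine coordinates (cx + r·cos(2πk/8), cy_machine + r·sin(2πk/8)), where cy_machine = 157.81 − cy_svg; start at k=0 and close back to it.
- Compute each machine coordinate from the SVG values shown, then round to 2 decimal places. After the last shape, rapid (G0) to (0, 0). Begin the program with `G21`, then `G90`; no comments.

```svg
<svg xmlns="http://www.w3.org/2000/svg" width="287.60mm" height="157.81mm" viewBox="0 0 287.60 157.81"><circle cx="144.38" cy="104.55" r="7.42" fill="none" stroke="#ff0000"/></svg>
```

1 u = 1 mm; y_m = 157.81 − y.

[1] `<circle>` circle, #ff0000→engrave S330 F2904: (151.80,53.26) → (149.63,58.51) → (144.38,60.68) → (139.13,58.51) → (136.96,53.26) → (139.13,48.01) → (144.38,45.84) → (149.63,48.01) → (151.80,53.26) (closed)

G21
G90
G0 X151.80 Y53.26
M3 S330
G01 X149.63 Y58.51 F2904
G01 X144.38 Y60.68
G01 X139.13 Y58.51
G01 X136.96 Y53.26
G01 X139.13 Y48.01
G01 X144.38 Y45.84
G01 X149.63 Y48.01
G01 X151.80 Y53.26
M5
G0 X0.00 Y0.00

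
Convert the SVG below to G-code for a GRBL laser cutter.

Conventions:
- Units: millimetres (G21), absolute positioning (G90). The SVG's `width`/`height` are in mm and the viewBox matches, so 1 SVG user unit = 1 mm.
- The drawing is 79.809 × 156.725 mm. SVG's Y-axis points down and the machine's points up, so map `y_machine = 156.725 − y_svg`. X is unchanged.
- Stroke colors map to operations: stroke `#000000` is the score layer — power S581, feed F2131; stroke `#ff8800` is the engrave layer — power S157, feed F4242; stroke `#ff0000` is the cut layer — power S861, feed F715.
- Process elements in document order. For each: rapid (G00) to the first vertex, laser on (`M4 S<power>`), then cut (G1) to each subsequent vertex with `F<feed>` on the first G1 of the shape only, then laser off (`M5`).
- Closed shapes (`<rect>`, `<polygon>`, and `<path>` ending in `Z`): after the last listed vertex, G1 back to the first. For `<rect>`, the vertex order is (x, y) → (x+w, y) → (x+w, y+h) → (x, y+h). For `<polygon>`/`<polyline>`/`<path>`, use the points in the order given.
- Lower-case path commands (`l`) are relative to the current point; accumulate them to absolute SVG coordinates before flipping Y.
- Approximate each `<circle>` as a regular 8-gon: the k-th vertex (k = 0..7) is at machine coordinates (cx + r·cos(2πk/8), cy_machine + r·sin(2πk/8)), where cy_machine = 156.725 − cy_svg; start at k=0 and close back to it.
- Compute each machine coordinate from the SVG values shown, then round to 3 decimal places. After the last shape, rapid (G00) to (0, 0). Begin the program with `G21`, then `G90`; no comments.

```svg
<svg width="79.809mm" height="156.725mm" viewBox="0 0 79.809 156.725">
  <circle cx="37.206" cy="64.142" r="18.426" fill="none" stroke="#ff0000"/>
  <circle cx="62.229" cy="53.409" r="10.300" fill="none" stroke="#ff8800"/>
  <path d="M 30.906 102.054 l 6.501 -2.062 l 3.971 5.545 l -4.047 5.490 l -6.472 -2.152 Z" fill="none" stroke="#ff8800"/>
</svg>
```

1 u = 1 mm; y_m = 156.725 − y.

[1] `<circle>` circle, #ff0000→cut S861 F715: (55.632,92.583) → (50.235,105.612) → (37.206,111.009) → (24.177,105.612) → (18.780,92.583) → (24.177,79.554) → (37.206,74.157) → (50.235,79.554) → (55.632,92.583) (closed)

[2] `<circle>` circle, #ff8800→engrave S157 F4242: (72.529,103.316) → (69.512,110.599) → (62.229,113.616) → (54.946,110.599) → (51.929,103.316) → (54.946,96.033) → (62.229,93.016) → (69.512,96.033) → (72.529,103.316) (closed)

[3] `<path>` regular polygon, #ff8800→engrave S157 F4242: (30.906,54.671) → (37.407,56.733) → (41.378,51.188) → (37.331,45.698) → (30.859,47.850) → (30.906,54.671) (closed)

G21
G90
G00 X55.632 Y92.583
M4 S861
G1 X50.235 Y105.612 F715
G1 X37.206 Y111.009
G1 X24.177 Y105.612
G1 X18.780 Y92.583
G1 X24.177 Y79.554
G1 X37.206 Y74.157
G1 X50.235 Y79.554
G1 X55.632 Y92.583
M5
G00 X72.529 Y103.316
M4 S157
G1 X69.512 Y110.599 F4242
G1 X62.229 Y113.616
G1 X54.946 Y110.599
G1 X51.929 Y103.316
G1 X54.946 Y96.033
G1 X62.229 Y93.016
G1 X69.512 Y96.033
G1 X72.529 Y103.316
M5
G00 X30.906 Y54.671
M4 S157
G1 X37.407 Y56.733 F4242
G1 X41.378 Y51.188
G1 X37.331 Y45.698
G1 X30.859 Y47.850
G1 X30.906 Y54.671
M5
G00 X0.000 Y0.000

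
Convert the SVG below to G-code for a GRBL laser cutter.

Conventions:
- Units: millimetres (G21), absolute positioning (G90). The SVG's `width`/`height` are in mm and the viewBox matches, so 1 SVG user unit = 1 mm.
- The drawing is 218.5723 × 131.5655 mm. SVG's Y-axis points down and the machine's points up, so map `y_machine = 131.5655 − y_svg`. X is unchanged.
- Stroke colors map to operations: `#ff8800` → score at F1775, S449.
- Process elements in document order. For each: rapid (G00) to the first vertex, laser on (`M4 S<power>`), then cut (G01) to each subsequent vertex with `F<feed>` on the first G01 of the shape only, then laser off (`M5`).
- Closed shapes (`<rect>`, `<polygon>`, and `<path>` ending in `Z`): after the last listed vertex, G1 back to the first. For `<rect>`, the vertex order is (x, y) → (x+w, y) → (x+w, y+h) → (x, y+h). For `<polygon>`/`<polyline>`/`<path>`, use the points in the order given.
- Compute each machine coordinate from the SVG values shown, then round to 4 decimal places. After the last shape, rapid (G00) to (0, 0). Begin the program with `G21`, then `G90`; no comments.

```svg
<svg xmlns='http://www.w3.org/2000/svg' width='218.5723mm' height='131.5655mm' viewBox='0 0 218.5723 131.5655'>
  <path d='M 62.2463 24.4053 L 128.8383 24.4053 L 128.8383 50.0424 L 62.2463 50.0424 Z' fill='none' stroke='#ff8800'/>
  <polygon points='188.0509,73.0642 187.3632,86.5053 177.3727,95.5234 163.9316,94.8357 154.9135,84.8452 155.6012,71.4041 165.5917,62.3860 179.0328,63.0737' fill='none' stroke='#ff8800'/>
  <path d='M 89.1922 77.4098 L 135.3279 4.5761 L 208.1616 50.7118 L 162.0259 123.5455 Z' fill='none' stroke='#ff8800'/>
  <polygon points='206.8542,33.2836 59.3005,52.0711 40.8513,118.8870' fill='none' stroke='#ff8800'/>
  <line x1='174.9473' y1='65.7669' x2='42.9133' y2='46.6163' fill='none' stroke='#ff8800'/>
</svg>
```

1 u = 1 mm; y_m = 131.5655 − y.

[1] `<path>` rectangle, #ff8800→score S449 F1775: (62.2463,107.1602) → (128.8383,107.1602) → (128.8383,81.5231) → (62.2463,81.5231) → (62.2463,107.1602) (closed)

[2] `<polygon>` regular polygon, #ff8800→score S449 F1775: (188.0509,58.5013) → (187.3632,45.0602) → (177.3727,36.0421) → (163.9316,36.7298) → (154.9135,46.7203) → (155.6012,60.1614) → (165.5917,69.1795) → (179.0328,68.4918) → (188.0509,58.5013) (closed)

[3] `<path>` regular polygon, #ff8800→score S449 F1775: (89.1922,54.1557) → (135.3279,126.9894) → (208.1616,80.8537) → (162.0259,8.0200) → (89.1922,54.1557) (closed)

[4] `<polygon>` closed polygon, #ff8800→score S449 F1775: (206.8542,98.2819) → (59.3005,79.4944) → (40.8513,12.6785) → (206.8542,98.2819) (closed)

[5] `<line>` line segment, #ff8800→score S449 F1775: (174.9473,65.7986) → (42.9133,84.9492)

G21
G90
G00 X62.2463 Y107.1602
M4 S449
G01 X128.8383 Y107.1602 F1775
G01 X128.8383 Y81.5231
G01 X62.2463 Y81.5231
G01 X62.2463 Y107.1602
M5
G00 X188.0509 Y58.5013
M4 S449
G01 X187.3632 Y45.0602 F1775
G01 X177.3727 Y36.0421
G01 X163.9316 Y36.7298
G01 X154.9135 Y46.7203
G01 X155.6012 Y60.1614
G01 X165.5917 Y69.1795
G01 X179.0328 Y68.4918
G01 X188.0509 Y58.5013
M5
G00 X89.1922 Y54.1557
M4 S449
G01 X135.3279 Y126.9894 F1775
G01 X208.1616 Y80.8537
G01 X162.0259 Y8.0200
G01 X89.1922 Y54.1557
M5
G00 X206.8542 Y98.2819
M4 S449
G01 X59.3005 Y79.4944 F1775
G01 X40.8513 Y12.6785
G01 X206.8542 Y98.2819
M5
G00 X174.9473 Y65.7986
M4 S449
G01 X42.9133 Y84.9492 F1775
M5
G00 X0.0000 Y0.0000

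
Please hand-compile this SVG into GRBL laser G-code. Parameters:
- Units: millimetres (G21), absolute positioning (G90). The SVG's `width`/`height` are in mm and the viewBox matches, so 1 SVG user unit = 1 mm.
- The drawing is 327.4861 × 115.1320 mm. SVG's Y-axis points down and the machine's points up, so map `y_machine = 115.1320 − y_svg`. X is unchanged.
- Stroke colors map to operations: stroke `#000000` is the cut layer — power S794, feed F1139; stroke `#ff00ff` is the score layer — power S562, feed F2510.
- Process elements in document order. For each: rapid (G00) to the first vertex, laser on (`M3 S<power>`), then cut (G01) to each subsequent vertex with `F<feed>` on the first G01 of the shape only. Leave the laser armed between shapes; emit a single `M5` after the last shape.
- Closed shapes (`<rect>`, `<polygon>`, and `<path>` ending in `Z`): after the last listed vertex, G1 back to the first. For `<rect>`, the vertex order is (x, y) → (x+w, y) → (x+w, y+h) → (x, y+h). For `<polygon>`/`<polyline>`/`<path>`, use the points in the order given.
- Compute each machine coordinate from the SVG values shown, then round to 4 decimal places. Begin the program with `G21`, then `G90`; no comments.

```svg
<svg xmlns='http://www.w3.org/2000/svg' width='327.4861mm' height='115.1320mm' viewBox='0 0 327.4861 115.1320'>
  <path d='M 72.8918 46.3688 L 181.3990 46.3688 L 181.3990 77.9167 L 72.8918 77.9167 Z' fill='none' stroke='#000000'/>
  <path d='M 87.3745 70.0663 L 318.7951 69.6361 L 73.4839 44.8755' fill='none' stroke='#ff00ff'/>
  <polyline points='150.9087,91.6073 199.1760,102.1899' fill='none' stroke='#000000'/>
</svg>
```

G21
G90
G00 X72.8918 Y68.7632
M3 S794
G01 X181.3990 Y68.7632 F1139
G01 X181.3990 Y37.2153
G01 X72.8918 Y37.2153
G01 X72.8918 Y68.7632
G00 X87.3745 Y45.0657
M3 S562
G01 X318.7951 Y45.4959 F2510
G01 X73.4839 Y70.2565
G00 X150.9087 Y23.5247
M3 S794
G01 X199.1760 Y12.9421 F1139
M5

1 u = 1 mm; y_m = 115.1320 − y.

[1] `<path>` rectangle, #000000→cut S794 F1139: (72.8918,68.7632) → (181.3990,68.7632) → (181.3990,37.2153) → (72.8918,37.2153) → (72.8918,68.7632) (closed)

[2] `<path>` open polyline, #ff00ff→score S562 F2510: (87.3745,45.0657) → (318.7951,45.4959) → (73.4839,70.2565)

[3] `<polyline>` line segment, #000000→cut S794 F1139: (150.9087,23.5247) → (199.1760,12.9421)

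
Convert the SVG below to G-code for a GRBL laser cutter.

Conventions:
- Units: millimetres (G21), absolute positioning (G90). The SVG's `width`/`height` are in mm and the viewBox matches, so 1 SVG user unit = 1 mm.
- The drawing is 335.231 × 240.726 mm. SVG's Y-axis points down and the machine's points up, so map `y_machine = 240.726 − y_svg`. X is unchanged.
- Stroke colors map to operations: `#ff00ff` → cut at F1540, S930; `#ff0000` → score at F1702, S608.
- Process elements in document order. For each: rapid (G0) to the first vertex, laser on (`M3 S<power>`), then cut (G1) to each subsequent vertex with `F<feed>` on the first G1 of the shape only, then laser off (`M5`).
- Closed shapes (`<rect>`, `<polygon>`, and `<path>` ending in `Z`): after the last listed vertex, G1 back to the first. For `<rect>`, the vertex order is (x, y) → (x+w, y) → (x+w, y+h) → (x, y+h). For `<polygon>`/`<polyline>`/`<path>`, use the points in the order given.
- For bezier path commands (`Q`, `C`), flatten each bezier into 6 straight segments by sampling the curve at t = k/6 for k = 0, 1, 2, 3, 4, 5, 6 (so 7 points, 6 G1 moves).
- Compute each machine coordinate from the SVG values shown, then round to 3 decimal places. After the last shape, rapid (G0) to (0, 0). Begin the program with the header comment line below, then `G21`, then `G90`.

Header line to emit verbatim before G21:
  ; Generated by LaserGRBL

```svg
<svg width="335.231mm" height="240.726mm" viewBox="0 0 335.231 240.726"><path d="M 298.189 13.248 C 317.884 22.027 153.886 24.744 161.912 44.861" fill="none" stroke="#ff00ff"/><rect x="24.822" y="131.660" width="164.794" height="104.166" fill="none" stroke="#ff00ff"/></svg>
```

viewBox `0 0 335.231 240.726` with mm width/height → 1 unit = 1 mm. Flip: y_m = 240.726 − y_svg.

**Shape 1** — `<path>` cubic bezier, stroke `#ff00ff` → cut (S930, F1540). Control points (SVG): P0=(298.189,13.248), P1=(317.884,22.027), P2=(153.886,24.744), P3=(161.912,44.861); sampled at t=k/6. Machine vertices: (298.189,227.478) → (294.376,223.485) → (269.828,219.851) → (234.426,215.923) → (198.053,211.051) → (170.587,204.582) → (161.912,195.865). Open path.

**Shape 2** — `<rect>` rectangle, stroke `#ff00ff` → cut (S930, F1540). Machine vertices: (24.822,109.066) → (189.616,109.066) → (189.616,4.900) → (24.822,4.900) → (24.822,109.066). Closed: final G1 returns to the first vertex.

; Generated by LaserGRBL
G21
G90
G0 X298.189 Y227.478
M3 S930
G1 X294.376 Y223.485 F1540
G1 X269.828 Y219.851
G1 X234.426 Y215.923
G1 X198.053 Y211.051
G1 X170.587 Y204.582
G1 X161.912 Y195.865
M5
G0 X24.822 Y109.066
M3 S930
G1 X189.616 Y109.066 F1540
G1 X189.616 Y4.900
G1 X24.822 Y4.900
G1 X24.822 Y109.066
M5
G0 X0.000 Y0.000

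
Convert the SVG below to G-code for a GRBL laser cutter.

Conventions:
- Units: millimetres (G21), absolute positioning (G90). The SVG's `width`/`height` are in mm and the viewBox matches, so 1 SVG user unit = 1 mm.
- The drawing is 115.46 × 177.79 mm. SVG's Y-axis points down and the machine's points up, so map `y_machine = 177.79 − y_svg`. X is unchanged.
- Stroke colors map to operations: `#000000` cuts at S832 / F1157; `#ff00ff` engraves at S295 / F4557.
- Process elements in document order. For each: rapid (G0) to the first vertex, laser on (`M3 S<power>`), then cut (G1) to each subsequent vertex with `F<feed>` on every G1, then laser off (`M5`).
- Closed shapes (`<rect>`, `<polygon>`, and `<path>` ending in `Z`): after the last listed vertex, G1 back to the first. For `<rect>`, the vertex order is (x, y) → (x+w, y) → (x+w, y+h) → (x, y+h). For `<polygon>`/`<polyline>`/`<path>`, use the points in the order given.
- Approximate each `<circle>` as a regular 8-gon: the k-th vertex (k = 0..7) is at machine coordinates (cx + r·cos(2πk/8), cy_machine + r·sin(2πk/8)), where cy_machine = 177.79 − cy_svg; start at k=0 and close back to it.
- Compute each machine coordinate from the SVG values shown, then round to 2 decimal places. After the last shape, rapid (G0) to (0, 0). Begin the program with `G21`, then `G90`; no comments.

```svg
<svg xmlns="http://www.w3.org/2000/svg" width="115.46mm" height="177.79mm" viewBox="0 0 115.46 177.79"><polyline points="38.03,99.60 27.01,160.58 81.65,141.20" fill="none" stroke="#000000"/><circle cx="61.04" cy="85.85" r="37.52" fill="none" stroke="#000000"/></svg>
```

G21
G90
G0 X38.03 Y78.19
M3 S832
G1 X27.01 Y17.21 F1157
G1 X81.65 Y36.59 F1157
M5
G0 X98.56 Y91.94
M3 S832
G1 X87.57 Y118.47 F1157
G1 X61.04 Y129.46 F1157
G1 X34.51 Y118.47 F1157
G1 X23.52 Y91.94 F1157
G1 X34.51 Y65.41 F1157
G1 X61.04 Y54.42 F1157
G1 X87.57 Y65.41 F1157
G1 X98.56 Y91.94 F1157
M5
G0 X0.00 Y0.00

Since the viewBox matches the mm dimensions, user units are millimetres directly. The only transform is the Y-flip y_m = 177.79 − y_svg.

Shape 1 is a open polyline drawn with `<polyline>`. Its stroke #000000 means cut at S832, F1157. After flipping Y the toolpath is (38.03,78.19) → (27.01,17.21) → (81.65,36.59).

Shape 2 is a circle drawn with `<circle>`. Its stroke #000000 means cut at S832, F1157. After flipping Y the toolpath is (98.56,91.94) → (87.57,118.47) → (61.04,129.46) → (34.51,118.47) → (23.52,91.94) → (34.51,65.41) → (61.04,54.42) → (87.57,65.41) → (98.56,91.94), returning to the start.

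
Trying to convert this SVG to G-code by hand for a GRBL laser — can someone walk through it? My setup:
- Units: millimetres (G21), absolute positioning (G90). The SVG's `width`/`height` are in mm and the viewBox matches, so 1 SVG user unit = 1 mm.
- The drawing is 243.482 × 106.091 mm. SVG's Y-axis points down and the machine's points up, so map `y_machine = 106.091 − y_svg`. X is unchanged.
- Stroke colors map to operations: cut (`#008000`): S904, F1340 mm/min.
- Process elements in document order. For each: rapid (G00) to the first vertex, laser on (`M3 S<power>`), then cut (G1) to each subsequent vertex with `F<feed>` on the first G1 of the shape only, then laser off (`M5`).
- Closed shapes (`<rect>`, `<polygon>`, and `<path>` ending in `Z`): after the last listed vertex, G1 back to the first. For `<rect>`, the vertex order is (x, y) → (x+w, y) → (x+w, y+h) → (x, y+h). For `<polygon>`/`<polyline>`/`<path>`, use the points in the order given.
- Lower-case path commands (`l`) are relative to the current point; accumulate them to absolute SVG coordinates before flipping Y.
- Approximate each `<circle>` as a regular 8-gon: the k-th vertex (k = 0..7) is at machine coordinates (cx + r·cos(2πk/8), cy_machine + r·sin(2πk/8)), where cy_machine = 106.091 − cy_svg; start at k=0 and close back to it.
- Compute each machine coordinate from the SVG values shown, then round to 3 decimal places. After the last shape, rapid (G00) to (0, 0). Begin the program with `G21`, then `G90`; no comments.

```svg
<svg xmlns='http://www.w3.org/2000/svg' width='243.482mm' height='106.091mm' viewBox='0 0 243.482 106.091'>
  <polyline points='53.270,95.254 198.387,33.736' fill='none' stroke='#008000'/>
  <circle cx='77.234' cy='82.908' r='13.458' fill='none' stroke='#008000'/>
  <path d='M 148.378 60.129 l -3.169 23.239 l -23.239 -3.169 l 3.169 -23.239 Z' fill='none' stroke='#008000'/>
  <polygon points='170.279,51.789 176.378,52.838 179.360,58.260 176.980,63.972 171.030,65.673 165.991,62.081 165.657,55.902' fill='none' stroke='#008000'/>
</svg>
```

G21
G90
G00 X53.270 Y10.837
M3 S904
G1 X198.387 Y72.355 F1340
M5
G00 X90.692 Y23.183
M3 S904
G1 X86.750 Y32.699 F1340
G1 X77.234 Y36.641
G1 X67.718 Y32.699
G1 X63.776 Y23.183
G1 X67.718 Y13.667
G1 X77.234 Y9.725
G1 X86.750 Y13.667
G1 X90.692 Y23.183
M5
G00 X148.378 Y45.962
M3 S904
G1 X145.209 Y22.723 F1340
G1 X121.970 Y25.892
G1 X125.139 Y49.131
G1 X148.378 Y45.962
M5
G00 X170.279 Y54.302
M3 S904
G1 X176.378 Y53.253 F1340
G1 X179.360 Y47.831
G1 X176.980 Y42.119
G1 X171.030 Y40.418
G1 X165.991 Y44.010
G1 X165.657 Y50.189
G1 X170.279 Y54.302
M5
G00 X0.000 Y0.000

Since the viewBox matches the mm dimensions, user units are millimetres directly. The only transform is the Y-flip y_m = 106.091 − y_svg.

Shape 1 is a line segment drawn with `<polyline>`. Its stroke #008000 means cut at S904, F1340. After flipping Y the toolpath is (53.270,10.837) → (198.387,72.355).

Shape 2 is a circle drawn with `<circle>`. Its stroke #008000 means cut at S904, F1340. After flipping Y the toolpath is (90.692,23.183) → (86.750,32.699) → (77.234,36.641) → (67.718,32.699) → (63.776,23.183) → (67.718,13.667) → (77.234,9.725) → (86.750,13.667) → (90.692,23.183), returning to the start.

Shape 3 is a regular polygon drawn with `<path>`. Its stroke #008000 means cut at S904, F1340. After flipping Y the toolpath is (148.378,45.962) → (145.209,22.723) → (121.970,25.892) → (125.139,49.131) → (148.378,45.962), returning to the start.

Shape 4 is a regular polygon drawn with `<polygon>`. Its stroke #008000 means cut at S904, F1340. After flipping Y the toolpath is (170.279,54.302) → (176.378,53.253) → (179.360,47.831) → (176.980,42.119) → (171.030,40.418) → (165.991,44.010) → (165.657,50.189) → (170.279,54.302), returning to the start.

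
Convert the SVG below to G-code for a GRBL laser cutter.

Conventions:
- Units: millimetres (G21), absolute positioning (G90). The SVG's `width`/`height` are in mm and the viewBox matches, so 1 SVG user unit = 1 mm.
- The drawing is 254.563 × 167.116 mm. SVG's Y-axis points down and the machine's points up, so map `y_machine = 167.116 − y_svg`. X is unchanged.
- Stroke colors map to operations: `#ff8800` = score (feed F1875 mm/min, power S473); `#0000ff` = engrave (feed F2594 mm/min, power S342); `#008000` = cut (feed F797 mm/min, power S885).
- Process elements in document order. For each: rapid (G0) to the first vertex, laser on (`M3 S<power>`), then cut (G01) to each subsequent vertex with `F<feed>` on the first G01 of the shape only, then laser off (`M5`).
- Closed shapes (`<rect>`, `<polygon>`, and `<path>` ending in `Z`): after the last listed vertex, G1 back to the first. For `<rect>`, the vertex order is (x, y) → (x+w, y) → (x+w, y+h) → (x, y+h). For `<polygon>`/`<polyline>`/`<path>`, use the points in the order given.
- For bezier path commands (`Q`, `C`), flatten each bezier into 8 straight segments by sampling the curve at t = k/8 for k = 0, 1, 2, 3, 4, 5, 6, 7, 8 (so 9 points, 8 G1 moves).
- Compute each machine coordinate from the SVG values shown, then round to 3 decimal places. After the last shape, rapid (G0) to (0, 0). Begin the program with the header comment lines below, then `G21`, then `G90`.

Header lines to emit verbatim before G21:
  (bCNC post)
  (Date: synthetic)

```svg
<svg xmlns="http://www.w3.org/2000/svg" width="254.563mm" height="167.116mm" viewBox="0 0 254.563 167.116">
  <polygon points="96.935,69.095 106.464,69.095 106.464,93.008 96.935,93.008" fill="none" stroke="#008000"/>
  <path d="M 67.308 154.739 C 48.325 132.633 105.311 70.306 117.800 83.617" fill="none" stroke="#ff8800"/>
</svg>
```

(bCNC post)
(Date: synthetic)
G21
G90
G0 X96.935 Y98.021
M3 S885
G01 X106.464 Y98.021 F797
G01 X106.464 Y74.108
G01 X96.935 Y74.108
G01 X96.935 Y98.021
M5
G0 X67.308 Y12.377
M3 S473
G01 X63.515 Y22.326 F1875
G01 X65.433 Y34.688
G01 X71.649 Y48.105
G01 X80.752 Y61.219
G01 X91.330 Y72.674
G01 X101.972 Y81.110
G01 X111.266 Y85.171
G01 X117.800 Y83.499
M5
G0 X0.000 Y0.000

1 u = 1 mm; y_m = 167.116 − y.

[1] `<polygon>` rectangle, #008000→cut S885 F797: (96.935,98.021) → (106.464,98.021) → (106.464,74.108) → (96.935,74.108) → (96.935,98.021) (closed)

[2] `<path>` cubic bezier, #ff8800→score S473 F1875: (67.308,12.377) → (63.515,22.326) → (65.433,34.688) → (71.649,48.105) → (80.752,61.219) → (91.330,72.674) → (101.972,81.110) → (111.266,85.171) → (117.800,83.499)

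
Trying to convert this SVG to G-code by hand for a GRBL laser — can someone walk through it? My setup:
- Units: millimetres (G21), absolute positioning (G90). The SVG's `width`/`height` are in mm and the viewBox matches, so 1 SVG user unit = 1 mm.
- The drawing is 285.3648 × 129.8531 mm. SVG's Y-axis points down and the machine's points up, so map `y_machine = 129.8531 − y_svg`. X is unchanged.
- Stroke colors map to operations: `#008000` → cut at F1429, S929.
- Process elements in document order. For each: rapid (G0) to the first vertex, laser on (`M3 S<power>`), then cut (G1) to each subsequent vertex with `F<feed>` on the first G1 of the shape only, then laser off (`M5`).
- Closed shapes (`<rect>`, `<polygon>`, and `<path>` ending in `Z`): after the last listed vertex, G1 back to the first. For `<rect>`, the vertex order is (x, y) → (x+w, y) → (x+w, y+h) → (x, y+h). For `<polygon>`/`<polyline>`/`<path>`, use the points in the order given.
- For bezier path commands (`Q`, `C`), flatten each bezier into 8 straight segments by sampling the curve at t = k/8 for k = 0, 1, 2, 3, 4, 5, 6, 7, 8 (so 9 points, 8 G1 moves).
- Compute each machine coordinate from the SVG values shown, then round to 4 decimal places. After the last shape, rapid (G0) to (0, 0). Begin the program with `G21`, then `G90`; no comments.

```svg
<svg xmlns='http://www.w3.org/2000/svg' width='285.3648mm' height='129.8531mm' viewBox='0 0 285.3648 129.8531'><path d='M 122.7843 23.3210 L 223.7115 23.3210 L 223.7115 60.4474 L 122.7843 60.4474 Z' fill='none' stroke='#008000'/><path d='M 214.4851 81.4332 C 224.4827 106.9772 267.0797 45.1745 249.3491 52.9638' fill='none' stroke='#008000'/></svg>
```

G21
G90
G0 X122.7843 Y106.5321
M3 S929
G1 X223.7115 Y106.5321 F1429
G1 X223.7115 Y69.4057
G1 X122.7843 Y69.4057
G1 X122.7843 Y106.5321
M5
G0 X214.4851 Y48.4199
M3 S929
G1 X219.5808 Y42.6288 F1429
G1 X226.6437 Y43.1872
G1 X234.5848 Y48.2562
G1 X242.3152 Y55.9966
G1 X248.7458 Y64.5692
G1 X252.7876 Y72.1349
G1 X253.3517 Y76.8547
G1 X249.3491 Y76.8893
M5
G0 X0.0000 Y0.0000

1 u = 1 mm; y_m = 129.8531 − y.

[1] `<path>` rectangle, #008000→cut S929 F1429: (122.7843,106.5321) → (223.7115,106.5321) → (223.7115,69.4057) → (122.7843,69.4057) → (122.7843,106.5321) (closed)

[2] `<path>` cubic bezier, #008000→cut S929 F1429: (214.4851,48.4199) → (219.5808,42.6288) → (226.6437,43.1872) → (234.5848,48.2562) → (242.3152,55.9966) → (248.7458,64.5692) → (252.7876,72.1349) → (253.3517,76.8547) → (249.3491,76.8893)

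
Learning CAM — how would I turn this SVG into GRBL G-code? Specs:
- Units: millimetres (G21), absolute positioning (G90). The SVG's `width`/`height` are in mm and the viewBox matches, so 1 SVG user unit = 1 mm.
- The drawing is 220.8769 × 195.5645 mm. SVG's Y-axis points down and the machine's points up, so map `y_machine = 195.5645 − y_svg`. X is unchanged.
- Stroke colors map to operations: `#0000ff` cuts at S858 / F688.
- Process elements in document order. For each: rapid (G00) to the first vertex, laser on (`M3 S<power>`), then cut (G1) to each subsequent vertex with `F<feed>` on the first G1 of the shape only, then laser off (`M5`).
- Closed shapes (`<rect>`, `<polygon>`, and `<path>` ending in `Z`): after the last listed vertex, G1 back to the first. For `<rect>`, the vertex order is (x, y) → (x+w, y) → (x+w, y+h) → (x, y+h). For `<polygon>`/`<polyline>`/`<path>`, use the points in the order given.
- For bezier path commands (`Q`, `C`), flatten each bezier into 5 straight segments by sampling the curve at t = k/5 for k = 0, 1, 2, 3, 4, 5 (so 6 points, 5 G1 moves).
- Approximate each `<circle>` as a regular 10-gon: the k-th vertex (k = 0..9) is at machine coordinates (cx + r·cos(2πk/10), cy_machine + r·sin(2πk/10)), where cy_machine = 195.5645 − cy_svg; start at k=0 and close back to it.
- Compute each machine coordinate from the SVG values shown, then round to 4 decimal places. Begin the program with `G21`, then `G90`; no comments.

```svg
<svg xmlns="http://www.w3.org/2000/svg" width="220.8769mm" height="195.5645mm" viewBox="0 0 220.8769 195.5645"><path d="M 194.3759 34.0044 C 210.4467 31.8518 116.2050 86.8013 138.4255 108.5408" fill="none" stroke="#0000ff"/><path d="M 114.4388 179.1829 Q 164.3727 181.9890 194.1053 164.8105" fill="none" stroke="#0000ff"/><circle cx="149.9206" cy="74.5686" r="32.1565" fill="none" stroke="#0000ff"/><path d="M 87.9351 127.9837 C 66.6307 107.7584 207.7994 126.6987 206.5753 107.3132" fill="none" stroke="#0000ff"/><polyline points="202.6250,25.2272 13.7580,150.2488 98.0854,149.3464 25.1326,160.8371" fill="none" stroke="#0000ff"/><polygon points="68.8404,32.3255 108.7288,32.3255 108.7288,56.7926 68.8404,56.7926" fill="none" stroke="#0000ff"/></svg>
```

1 u = 1 mm; y_m = 195.5645 − y.

[1] `<path>` cubic bezier, #0000ff→cut S858 F688: (194.3759,161.5601) → (192.5951,156.7219) → (175.2244,142.5142) → (153.1492,123.2719) → (137.2545,103.3301) → (138.4255,87.0237)

[2] `<path>` quadratic bezier, #0000ff→cut S858 F688: (114.4388,16.3816) → (133.6043,16.0585) → (151.1537,17.3343) → (167.0870,20.2087) → (181.4042,24.6820) → (194.1053,30.7540)

[3] `<circle>` circle, #0000ff→cut S858 F688: (182.0771,120.9959) → (175.9358,139.8970) → (159.8575,151.5785) → (139.9837,151.5785) → (123.9054,139.8970) → (117.7641,120.9959) → (123.9054,102.0948) → (139.9837,90.4133) → (159.8575,90.4133) → (175.9358,102.0948) → (182.0771,120.9959) (closed)

[4] `<path>` cubic bezier, #0000ff→cut S858 F688: (87.9351,67.5808) → (92.2103,75.6360) → (120.8455,78.0111) → (159.2071,78.4256) → (192.6616,80.5992) → (206.5753,88.2513)

[5] `<polyline>` open polyline, #0000ff→cut S858 F688: (202.6250,170.3373) → (13.7580,45.3157) → (98.0854,46.2181) → (25.1326,34.7274)

[6] `<polygon>` rectangle, #0000ff→cut S858 F688: (68.8404,163.2390) → (108.7288,163.2390) → (108.7288,138.7719) → (68.8404,138.7719) → (68.8404,163.2390) (closed)

G21
G90
G00 X194.3759 Y161.5601
M3 S858
G1 X192.5951 Y156.7219 F688
G1 X175.2244 Y142.5142
G1 X153.1492 Y123.2719
G1 X137.2545 Y103.3301
G1 X138.4255 Y87.0237
M5
G00 X114.4388 Y16.3816
M3 S858
G1 X133.6043 Y16.0585 F688
G1 X151.1537 Y17.3343
G1 X167.0870 Y20.2087
G1 X181.4042 Y24.6820
G1 X194.1053 Y30.7540
M5
G00 X182.0771 Y120.9959
M3 S858
G1 X175.9358 Y139.8970 F688
G1 X159.8575 Y151.5785
G1 X139.9837 Y151.5785
G1 X123.9054 Y139.8970
G1 X117.7641 Y120.9959
G1 X123.9054 Y102.0948
G1 X139.9837 Y90.4133
G1 X159.8575 Y90.4133
G1 X175.9358 Y102.0948
G1 X182.0771 Y120.9959
M5
G00 X87.9351 Y67.5808
M3 S858
G1 X92.2103 Y75.6360 F688
G1 X120.8455 Y78.0111
G1 X159.2071 Y78.4256
G1 X192.6616 Y80.5992
G1 X206.5753 Y88.2513
M5
G00 X202.6250 Y170.3373
M3 S858
G1 X13.7580 Y45.3157 F688
G1 X98.0854 Y46.2181
G1 X25.1326 Y34.7274
M5
G00 X68.8404 Y163.2390
M3 S858
G1 X108.7288 Y163.2390 F688
G1 X108.7288 Y138.7719
G1 X68.8404 Y138.7719
G1 X68.8404 Y163.2390
M5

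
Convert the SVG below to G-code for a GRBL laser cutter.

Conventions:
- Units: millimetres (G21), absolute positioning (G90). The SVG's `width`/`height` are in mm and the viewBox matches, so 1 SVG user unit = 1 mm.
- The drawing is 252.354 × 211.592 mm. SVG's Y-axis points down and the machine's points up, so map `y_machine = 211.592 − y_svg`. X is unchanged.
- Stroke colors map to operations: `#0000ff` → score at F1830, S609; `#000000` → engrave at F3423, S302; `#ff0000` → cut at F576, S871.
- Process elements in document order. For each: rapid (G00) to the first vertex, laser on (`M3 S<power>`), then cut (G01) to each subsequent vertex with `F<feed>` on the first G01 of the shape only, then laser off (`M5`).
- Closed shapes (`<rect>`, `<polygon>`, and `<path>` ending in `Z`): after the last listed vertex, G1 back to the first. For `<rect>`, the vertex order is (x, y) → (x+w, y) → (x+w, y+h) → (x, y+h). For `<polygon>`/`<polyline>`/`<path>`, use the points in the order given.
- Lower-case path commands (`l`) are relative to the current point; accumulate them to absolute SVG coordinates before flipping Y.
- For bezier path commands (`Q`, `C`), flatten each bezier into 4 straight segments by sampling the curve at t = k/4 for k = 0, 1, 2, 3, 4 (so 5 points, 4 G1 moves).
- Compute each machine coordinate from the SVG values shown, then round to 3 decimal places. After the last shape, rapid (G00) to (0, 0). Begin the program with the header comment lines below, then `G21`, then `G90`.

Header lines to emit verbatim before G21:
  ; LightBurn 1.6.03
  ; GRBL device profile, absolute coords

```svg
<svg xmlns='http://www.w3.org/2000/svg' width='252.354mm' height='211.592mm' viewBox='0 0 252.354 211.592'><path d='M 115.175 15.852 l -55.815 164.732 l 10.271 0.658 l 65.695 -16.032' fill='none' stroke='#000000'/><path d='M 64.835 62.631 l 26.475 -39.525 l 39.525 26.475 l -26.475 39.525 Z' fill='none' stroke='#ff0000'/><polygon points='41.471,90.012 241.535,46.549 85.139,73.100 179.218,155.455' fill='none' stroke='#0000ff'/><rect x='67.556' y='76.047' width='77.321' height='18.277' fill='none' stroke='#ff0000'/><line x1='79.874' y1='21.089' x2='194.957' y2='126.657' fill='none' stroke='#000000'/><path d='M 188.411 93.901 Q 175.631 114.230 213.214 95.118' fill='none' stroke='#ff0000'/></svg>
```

; LightBurn 1.6.03
; GRBL device profile, absolute coords
G21
G90
G00 X115.175 Y195.740
M3 S302
G01 X59.360 Y31.008 F3423
G01 X69.631 Y30.350
G01 X135.326 Y46.382
M5
G00 X64.835 Y148.961
M3 S871
G01 X91.310 Y188.486 F576
G01 X130.835 Y162.011
G01 X104.360 Y122.486
G01 X64.835 Y148.961
M5
G00 X41.471 Y121.580
M3 S609
G01 X241.535 Y165.043 F1830
G01 X85.139 Y138.492
G01 X179.218 Y56.137
G01 X41.471 Y121.580
M5
G00 X67.556 Y135.545
M3 S871
G01 X144.877 Y135.545 F576
G01 X144.877 Y117.268
G01 X67.556 Y117.268
G01 X67.556 Y135.545
M5
G00 X79.874 Y190.503
M3 S302
G01 X194.957 Y84.935 F3423
M5
G00 X188.411 Y117.691
M3 S871
G01 X185.169 Y109.992 F576
G01 X188.222 Y107.222
G01 X197.570 Y109.383
G01 X213.214 Y116.474
M5
G00 X0.000 Y0.000

viewBox `0 0 252.354 211.592` with mm width/height → 1 unit = 1 mm. Flip: y_m = 211.592 − y_svg.

**Shape 1** — `<path>` open polyline, stroke `#000000` → engrave (S302, F3423). Machine vertices: (115.175,195.740) → (59.360,31.008) → (69.631,30.350) → (135.326,46.382). Open path.

**Shape 2** — `<path>` regular polygon, stroke `#ff0000` → cut (S871, F576). Machine vertices: (64.835,148.961) → (91.310,188.486) → (130.835,162.011) → (104.360,122.486) → (64.835,148.961). Closed: final G1 returns to the first vertex.

**Shape 3** — `<polygon>` closed polygon, stroke `#0000ff` → score (S609, F1830). Machine vertices: (41.471,121.580) → (241.535,165.043) → (85.139,138.492) → (179.218,56.137) → (41.471,121.580). Closed: final G1 returns to the first vertex.

**Shape 4** — `<rect>` rectangle, stroke `#ff0000` → cut (S871, F576). Machine vertices: (67.556,135.545) → (144.877,135.545) → (144.877,117.268) → (67.556,117.268) → (67.556,135.545). Closed: final G1 returns to the first vertex.

**Shape 5** — `<line>` line segment, stroke `#000000` → engrave (S302, F3423). Machine vertices: (79.874,190.503) → (194.957,84.935). Open path.

**Shape 6** — `<path>` quadratic bezier, stroke `#ff0000` → cut (S871, F576). Control points (SVG): P0=(188.411,93.901), P1=(175.631,114.230), P2=(213.214,95.118); sampled at t=k/4. Machine vertices: (188.411,117.691) → (185.169,109.992) → (188.222,107.222) → (197.570,109.383) → (213.214,116.474). Open path.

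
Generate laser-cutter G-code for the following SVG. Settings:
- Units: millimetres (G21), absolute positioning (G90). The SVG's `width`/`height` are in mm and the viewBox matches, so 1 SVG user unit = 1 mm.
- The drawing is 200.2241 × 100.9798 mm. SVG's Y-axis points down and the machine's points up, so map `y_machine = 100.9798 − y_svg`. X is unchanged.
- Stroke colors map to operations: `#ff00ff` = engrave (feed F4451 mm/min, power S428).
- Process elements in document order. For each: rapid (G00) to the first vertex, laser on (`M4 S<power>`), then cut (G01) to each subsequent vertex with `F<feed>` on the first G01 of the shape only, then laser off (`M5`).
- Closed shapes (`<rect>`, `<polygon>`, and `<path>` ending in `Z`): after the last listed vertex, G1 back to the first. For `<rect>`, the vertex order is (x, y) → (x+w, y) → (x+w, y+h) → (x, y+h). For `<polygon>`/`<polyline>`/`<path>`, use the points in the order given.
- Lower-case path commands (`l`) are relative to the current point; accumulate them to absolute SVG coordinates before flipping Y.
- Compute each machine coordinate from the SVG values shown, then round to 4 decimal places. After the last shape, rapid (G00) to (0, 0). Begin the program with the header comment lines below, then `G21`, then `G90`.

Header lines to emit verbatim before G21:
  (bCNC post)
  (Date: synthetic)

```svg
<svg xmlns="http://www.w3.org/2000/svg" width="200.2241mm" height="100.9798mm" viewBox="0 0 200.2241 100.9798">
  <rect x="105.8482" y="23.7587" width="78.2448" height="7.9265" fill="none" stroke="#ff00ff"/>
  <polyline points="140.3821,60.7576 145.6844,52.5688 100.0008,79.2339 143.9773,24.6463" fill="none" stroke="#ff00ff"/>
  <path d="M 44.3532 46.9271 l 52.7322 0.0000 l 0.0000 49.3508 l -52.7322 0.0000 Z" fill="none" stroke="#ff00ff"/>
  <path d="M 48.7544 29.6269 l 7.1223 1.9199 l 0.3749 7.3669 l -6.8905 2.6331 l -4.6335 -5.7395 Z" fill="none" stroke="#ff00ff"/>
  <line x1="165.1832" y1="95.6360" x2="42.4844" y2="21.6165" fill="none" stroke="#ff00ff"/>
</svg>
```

(bCNC post)
(Date: synthetic)
G21
G90
G00 X105.8482 Y77.2211
M4 S428
G01 X184.0930 Y77.2211 F4451
G01 X184.0930 Y69.2946
G01 X105.8482 Y69.2946
G01 X105.8482 Y77.2211
M5
G00 X140.3821 Y40.2222
M4 S428
G01 X145.6844 Y48.4110 F4451
G01 X100.0008 Y21.7459
G01 X143.9773 Y76.3335
M5
G00 X44.3532 Y54.0527
M4 S428
G01 X97.0854 Y54.0527 F4451
G01 X97.0854 Y4.7019
G01 X44.3532 Y4.7019
G01 X44.3532 Y54.0527
M5
G00 X48.7544 Y71.3529
M4 S428
G01 X55.8767 Y69.4330 F4451
G01 X56.2516 Y62.0661
G01 X49.3611 Y59.4330
G01 X44.7276 Y65.1725
G01 X48.7544 Y71.3529
M5
G00 X165.1832 Y5.3438
M4 S428
G01 X42.4844 Y79.3633 F4451
M5
G00 X0.0000 Y0.0000

1 u = 1 mm; y_m = 100.9798 − y.

[1] `<rect>` rectangle, #ff00ff→engrave S428 F4451: (105.8482,77.2211) → (184.0930,77.2211) → (184.0930,69.2946) → (105.8482,69.2946) → (105.8482,77.2211) (closed)

[2] `<polyline>` open polyline, #ff00ff→engrave S428 F4451: (140.3821,40.2222) → (145.6844,48.4110) → (100.0008,21.7459) → (143.9773,76.3335)

[3] `<path>` rectangle, #ff00ff→engrave S428 F4451: (44.3532,54.0527) → (97.0854,54.0527) → (97.0854,4.7019) → (44.3532,4.7019) → (44.3532,54.0527) (closed)

[4] `<path>` regular polygon, #ff00ff→engrave S428 F4451: (48.7544,71.3529) → (55.8767,69.4330) → (56.2516,62.0661) → (49.3611,59.4330) → (44.7276,65.1725) → (48.7544,71.3529) (closed)

[5] `<line>` line segment, #ff00ff→engrave S428 F4451: (165.1832,5.3438) → (42.4844,79.3633)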